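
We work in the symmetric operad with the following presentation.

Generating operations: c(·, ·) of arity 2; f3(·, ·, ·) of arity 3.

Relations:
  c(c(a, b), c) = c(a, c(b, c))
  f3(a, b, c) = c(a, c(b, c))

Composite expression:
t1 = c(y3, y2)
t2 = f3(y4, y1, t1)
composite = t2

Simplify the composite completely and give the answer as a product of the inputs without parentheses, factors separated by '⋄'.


Every regrouping of f3 is equal, so read the y-inputs in written order.
c(y3, y2) linearizes to y3 ⋄ y2
f3(y4, y1, c(y3, y2)) linearizes to y4 ⋄ y1 ⋄ y3 ⋄ y2

y4 ⋄ y1 ⋄ y3 ⋄ y2


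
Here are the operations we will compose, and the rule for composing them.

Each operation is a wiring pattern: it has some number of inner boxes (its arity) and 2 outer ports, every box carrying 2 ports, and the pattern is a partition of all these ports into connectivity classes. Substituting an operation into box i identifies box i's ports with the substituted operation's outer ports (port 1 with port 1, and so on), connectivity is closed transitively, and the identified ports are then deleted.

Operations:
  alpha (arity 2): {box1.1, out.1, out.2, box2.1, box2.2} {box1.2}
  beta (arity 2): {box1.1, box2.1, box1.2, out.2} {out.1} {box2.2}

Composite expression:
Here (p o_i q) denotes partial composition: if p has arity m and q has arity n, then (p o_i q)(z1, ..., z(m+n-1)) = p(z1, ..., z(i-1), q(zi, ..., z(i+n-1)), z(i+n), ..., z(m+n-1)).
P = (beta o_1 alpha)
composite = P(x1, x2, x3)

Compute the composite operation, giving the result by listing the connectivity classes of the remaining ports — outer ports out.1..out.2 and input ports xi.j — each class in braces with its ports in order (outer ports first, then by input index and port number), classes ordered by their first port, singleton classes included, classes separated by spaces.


{out.1} {out.2, x1.1, x2.1, x2.2, x3.1} {x1.2} {x3.2}

Two ports join when wires chain via beta-identified ports.
composing alpha on (x1, x2), with out.j its own outer ports: {out.1, out.2, x1.1, x2.1, x2.2} {x1.2}
composing beta on (x1, x2, x3), with out.j its own outer ports: {out.1} {out.2, x1.1, x2.1, x2.2, x3.1} {x1.2} {x3.2}


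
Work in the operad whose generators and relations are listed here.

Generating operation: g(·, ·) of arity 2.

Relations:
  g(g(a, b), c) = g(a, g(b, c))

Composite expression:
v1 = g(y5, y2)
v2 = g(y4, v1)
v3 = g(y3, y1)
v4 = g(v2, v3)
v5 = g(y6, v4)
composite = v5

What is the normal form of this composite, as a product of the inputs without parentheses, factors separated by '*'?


y6 * y4 * y5 * y2 * y3 * y1

Key point: g is associative — brackets drop, the y-order remains.
g(y5, y2) spells out as y5 * y2
g(y4, g(y5, y2)) spells out as y4 * y5 * y2
g(y3, y1) spells out as y3 * y1
g(g(y4, g(y5, y2)), g(y3, y1)) spells out as y4 * y5 * y2 * y3 * y1
g(y6, g(g(y4, g(y5, y2)), g(y3, y1))) spells out as y6 * y4 * y5 * y2 * y3 * y1


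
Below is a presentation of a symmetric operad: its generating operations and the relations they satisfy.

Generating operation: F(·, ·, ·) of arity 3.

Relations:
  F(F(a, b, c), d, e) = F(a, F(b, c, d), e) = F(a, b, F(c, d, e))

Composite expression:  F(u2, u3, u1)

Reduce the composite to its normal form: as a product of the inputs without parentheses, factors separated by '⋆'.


u2 ⋆ u3 ⋆ u1

Key point: F is associative — brackets drop, the u-order remains.
F(u2, u3, u1) collapses to u2 ⋆ u3 ⋆ u1


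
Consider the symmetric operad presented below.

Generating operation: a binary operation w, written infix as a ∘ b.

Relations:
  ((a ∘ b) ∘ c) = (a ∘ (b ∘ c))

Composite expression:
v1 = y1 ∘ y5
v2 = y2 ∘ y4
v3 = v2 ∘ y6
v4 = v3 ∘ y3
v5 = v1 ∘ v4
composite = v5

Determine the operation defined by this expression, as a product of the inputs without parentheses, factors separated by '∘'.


y1 ∘ y5 ∘ y2 ∘ y4 ∘ y6 ∘ y3

Key point: w is associative — brackets drop, the y-order remains.
(y1 ∘ y5) unparenthesizes to y1 ∘ y5
(y2 ∘ y4) unparenthesizes to y2 ∘ y4
((y2 ∘ y4) ∘ y6) unparenthesizes to y2 ∘ y4 ∘ y6
(((y2 ∘ y4) ∘ y6) ∘ y3) unparenthesizes to y2 ∘ y4 ∘ y6 ∘ y3
((y1 ∘ y5) ∘ (((y2 ∘ y4) ∘ y6) ∘ y3)) unparenthesizes to y1 ∘ y5 ∘ y2 ∘ y4 ∘ y6 ∘ y3


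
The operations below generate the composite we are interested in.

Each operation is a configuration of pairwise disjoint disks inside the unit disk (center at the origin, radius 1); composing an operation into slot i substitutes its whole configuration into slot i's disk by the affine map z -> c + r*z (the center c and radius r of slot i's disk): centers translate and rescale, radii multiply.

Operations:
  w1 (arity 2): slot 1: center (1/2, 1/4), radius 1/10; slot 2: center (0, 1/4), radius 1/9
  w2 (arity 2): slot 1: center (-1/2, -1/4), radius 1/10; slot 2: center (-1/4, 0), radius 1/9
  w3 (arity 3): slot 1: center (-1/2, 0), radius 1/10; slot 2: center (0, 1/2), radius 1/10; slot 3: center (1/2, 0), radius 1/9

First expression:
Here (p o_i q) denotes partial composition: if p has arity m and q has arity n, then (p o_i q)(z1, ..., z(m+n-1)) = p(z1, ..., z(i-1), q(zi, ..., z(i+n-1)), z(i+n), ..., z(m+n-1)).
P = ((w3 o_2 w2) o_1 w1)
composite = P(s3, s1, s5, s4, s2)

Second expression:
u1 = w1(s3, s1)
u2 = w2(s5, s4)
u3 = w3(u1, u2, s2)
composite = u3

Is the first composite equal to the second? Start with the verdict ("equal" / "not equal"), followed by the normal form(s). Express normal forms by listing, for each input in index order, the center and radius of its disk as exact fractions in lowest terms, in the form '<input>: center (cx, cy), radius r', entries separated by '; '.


equal; the common form is s1: center (-1/2, 1/40), radius 1/90; s2: center (1/2, 0), radius 1/9; s3: center (-9/20, 1/40), radius 1/100; s4: center (-1/40, 1/2), radius 1/90; s5: center (-1/20, 19/40), radius 1/100

The first expression reduces to s1: center (-1/2, 1/40), radius 1/90; s2: center (1/2, 0), radius 1/9; s3: center (-9/20, 1/40), radius 1/100; s4: center (-1/40, 1/2), radius 1/90; s5: center (-1/20, 19/40), radius 1/100
The second expression reduces to s1: center (-1/2, 1/40), radius 1/90; s2: center (1/2, 0), radius 1/9; s3: center (-9/20, 1/40), radius 1/100; s4: center (-1/40, 1/2), radius 1/90; s5: center (-1/20, 19/40), radius 1/100
The normal forms match — equal.


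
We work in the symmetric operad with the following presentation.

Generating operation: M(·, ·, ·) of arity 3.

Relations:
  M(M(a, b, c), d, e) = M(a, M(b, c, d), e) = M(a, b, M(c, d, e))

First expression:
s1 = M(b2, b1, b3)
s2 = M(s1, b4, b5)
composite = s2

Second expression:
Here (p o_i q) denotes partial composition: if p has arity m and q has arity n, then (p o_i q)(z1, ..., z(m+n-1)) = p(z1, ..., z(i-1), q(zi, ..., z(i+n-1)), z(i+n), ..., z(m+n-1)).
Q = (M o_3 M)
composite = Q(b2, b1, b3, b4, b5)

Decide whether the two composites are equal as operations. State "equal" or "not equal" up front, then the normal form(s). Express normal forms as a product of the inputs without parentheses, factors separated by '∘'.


The first composite normalizes to b2 ∘ b1 ∘ b3 ∘ b4 ∘ b5
The second composite normalizes to b2 ∘ b1 ∘ b3 ∘ b4 ∘ b5
Identical normal forms: equal.

equal; both compose to b2 ∘ b1 ∘ b3 ∘ b4 ∘ b5


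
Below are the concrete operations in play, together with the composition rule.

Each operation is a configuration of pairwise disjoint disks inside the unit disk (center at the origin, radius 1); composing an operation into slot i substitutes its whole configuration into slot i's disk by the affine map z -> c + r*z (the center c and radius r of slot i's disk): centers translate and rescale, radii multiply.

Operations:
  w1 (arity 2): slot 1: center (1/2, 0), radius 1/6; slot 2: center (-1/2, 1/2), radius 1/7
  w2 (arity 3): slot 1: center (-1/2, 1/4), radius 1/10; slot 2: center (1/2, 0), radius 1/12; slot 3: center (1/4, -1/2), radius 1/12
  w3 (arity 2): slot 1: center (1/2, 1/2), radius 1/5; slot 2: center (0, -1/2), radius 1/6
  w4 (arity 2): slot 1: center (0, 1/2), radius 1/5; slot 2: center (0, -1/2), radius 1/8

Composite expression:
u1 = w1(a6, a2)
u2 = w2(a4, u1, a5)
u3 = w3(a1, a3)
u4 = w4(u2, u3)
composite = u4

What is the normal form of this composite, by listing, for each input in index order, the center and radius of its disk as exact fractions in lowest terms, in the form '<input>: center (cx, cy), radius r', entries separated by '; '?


a1: center (1/16, -7/16), radius 1/40; a2: center (11/120, 61/120), radius 1/420; a3: center (0, -9/16), radius 1/48; a4: center (-1/10, 11/20), radius 1/50; a5: center (1/20, 2/5), radius 1/60; a6: center (13/120, 1/2), radius 1/360

Only the slot chain above each a matters under w4; compose those maps.
a4: after 2 affine steps, its disk has center (-1/10, 11/20), radius 1/50
a6: after 3 affine steps, its disk has center (13/120, 1/2), radius 1/360
a2: after 3 affine steps, its disk has center (11/120, 61/120), radius 1/420
a5: after 2 affine steps, its disk has center (1/20, 2/5), radius 1/60
a1: after 2 affine steps, its disk has center (1/16, -7/16), radius 1/40
a3: after 2 affine steps, its disk has center (0, -9/16), radius 1/48


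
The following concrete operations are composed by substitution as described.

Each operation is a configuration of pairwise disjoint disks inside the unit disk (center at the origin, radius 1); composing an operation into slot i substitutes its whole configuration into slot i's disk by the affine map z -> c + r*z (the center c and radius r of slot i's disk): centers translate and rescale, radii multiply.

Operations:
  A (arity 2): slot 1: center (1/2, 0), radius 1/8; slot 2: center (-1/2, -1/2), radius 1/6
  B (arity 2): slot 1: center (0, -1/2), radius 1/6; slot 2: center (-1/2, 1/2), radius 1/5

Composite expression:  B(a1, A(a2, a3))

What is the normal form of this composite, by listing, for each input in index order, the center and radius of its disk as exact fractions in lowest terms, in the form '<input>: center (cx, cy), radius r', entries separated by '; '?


a1: center (0, -1/2), radius 1/6; a2: center (-2/5, 1/2), radius 1/40; a3: center (-3/5, 2/5), radius 1/30

Affine substitution under B: radii multiply and a-centers shift.
tracing a1 down its 1-map path: center (0, -1/2), radius 1/6
tracing a2 down its 2-map path: center (-2/5, 1/2), radius 1/40
tracing a3 down its 2-map path: center (-3/5, 2/5), radius 1/30


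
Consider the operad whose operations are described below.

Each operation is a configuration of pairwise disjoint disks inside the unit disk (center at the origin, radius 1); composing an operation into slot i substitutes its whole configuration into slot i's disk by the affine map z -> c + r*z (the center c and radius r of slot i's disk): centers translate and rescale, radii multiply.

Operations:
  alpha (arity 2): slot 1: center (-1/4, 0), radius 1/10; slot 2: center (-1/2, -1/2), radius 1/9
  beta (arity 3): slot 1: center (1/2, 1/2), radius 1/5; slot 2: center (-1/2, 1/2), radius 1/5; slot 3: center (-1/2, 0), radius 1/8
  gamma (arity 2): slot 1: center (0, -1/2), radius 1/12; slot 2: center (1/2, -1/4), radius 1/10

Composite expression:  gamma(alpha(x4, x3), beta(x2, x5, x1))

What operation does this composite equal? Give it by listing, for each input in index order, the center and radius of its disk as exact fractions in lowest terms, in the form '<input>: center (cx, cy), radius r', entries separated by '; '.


x1: center (9/20, -1/4), radius 1/80; x2: center (11/20, -1/5), radius 1/50; x3: center (-1/24, -13/24), radius 1/108; x4: center (-1/48, -1/2), radius 1/120; x5: center (9/20, -1/5), radius 1/50

Nesting under gamma composes maps z -> c + r*z down each x-path.
input x4: applying the 2 nested substitutions gives center (-1/48, -1/2), radius 1/120
input x3: applying the 2 nested substitutions gives center (-1/24, -13/24), radius 1/108
input x2: applying the 2 nested substitutions gives center (11/20, -1/5), radius 1/50
input x5: applying the 2 nested substitutions gives center (9/20, -1/5), radius 1/50
input x1: applying the 2 nested substitutions gives center (9/20, -1/4), radius 1/80


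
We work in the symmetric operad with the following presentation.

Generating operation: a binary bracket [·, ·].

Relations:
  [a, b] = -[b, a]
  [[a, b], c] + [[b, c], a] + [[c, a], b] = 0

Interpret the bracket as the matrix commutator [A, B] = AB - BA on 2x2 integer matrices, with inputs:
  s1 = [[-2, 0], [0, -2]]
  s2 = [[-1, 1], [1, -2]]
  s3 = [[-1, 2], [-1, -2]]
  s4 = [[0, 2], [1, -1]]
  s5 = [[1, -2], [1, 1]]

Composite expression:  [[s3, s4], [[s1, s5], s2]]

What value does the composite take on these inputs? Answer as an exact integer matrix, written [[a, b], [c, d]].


[[0, 0], [0, 0]]

[s3, s4] = [[4, 0], [-2, -4]]
[s1, s5] = [[0, 0], [0, 0]]
[[s1, s5], s2] = [[0, 0], [0, 0]]
[[s3, s4], [[s1, s5], s2]] = [[0, 0], [0, 0]]


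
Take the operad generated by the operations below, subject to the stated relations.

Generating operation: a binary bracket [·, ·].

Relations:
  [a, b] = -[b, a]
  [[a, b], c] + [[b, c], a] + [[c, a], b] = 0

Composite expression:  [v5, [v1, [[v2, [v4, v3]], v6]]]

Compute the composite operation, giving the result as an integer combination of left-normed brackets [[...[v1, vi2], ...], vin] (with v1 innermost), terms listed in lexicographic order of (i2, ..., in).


[[[[[v1, v2], v3], v4], v6], v5] - [[[[[v1, v2], v4], v3], v6], v5] - [[[[[v1, v3], v4], v2], v6], v5] + [[[[[v1, v4], v3], v2], v6], v5] - [[[[[v1, v6], v2], v3], v4], v5] + [[[[[v1, v6], v2], v4], v3], v5] + [[[[[v1, v6], v3], v4], v2], v5] - [[[[[v1, v6], v4], v3], v2], v5]

In the tensor algebra, words opening v1 carry the v1-anchored form.
Composite bracket: [v5, [v1, [[v2, [v4, v3]], v6]]]
Expanding via [a, b] = ab - ba: 32 signed words (2^5 = 32).
Words beginning with v1 determine it all:
  word v1v2v3v4v6v5 has sign +1, contributing +[[[[[v1, v2], v3], v4], v6], v5]
  word v1v2v4v3v6v5 has sign -1, contributing -[[[[[v1, v2], v4], v3], v6], v5]
  word v1v3v4v2v6v5 has sign -1, contributing -[[[[[v1, v3], v4], v2], v6], v5]
  word v1v4v3v2v6v5 has sign +1, contributing +[[[[[v1, v4], v3], v2], v6], v5]
  word v1v6v2v3v4v5 has sign -1, contributing -[[[[[v1, v6], v2], v3], v4], v5]
  word v1v6v2v4v3v5 has sign +1, contributing +[[[[[v1, v6], v2], v4], v3], v5]
  word v1v6v3v4v2v5 has sign +1, contributing +[[[[[v1, v6], v3], v4], v2], v5]
  word v1v6v4v3v2v5 has sign -1, contributing -[[[[[v1, v6], v4], v3], v2], v5]


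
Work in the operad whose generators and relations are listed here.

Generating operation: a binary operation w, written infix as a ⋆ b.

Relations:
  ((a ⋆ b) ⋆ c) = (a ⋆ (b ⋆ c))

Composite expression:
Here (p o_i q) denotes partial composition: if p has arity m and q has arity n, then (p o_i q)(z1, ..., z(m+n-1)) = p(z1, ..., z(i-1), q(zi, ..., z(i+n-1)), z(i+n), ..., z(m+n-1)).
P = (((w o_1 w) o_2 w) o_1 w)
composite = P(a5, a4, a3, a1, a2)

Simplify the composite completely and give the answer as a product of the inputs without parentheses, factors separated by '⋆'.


a5 ⋆ a4 ⋆ a3 ⋆ a1 ⋆ a2

Associativity of w dissolves the nesting; only the a-input order survives.
(a5 ⋆ a4) unparenthesizes to a5 ⋆ a4
(a3 ⋆ a1) unparenthesizes to a3 ⋆ a1
((a5 ⋆ a4) ⋆ (a3 ⋆ a1)) unparenthesizes to a5 ⋆ a4 ⋆ a3 ⋆ a1
(((a5 ⋆ a4) ⋆ (a3 ⋆ a1)) ⋆ a2) unparenthesizes to a5 ⋆ a4 ⋆ a3 ⋆ a1 ⋆ a2


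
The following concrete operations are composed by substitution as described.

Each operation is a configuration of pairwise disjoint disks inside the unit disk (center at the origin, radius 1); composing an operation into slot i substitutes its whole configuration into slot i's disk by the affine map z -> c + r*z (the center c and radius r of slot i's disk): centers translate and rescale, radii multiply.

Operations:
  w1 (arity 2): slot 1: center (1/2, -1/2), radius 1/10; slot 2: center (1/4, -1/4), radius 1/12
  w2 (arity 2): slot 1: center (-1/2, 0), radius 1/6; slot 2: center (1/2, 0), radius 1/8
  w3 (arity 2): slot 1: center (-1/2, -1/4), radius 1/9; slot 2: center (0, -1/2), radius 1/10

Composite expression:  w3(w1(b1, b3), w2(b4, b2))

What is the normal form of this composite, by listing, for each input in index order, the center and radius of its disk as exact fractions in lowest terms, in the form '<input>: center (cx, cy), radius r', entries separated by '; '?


b1: center (-4/9, -11/36), radius 1/90; b2: center (1/20, -1/2), radius 1/80; b3: center (-17/36, -5/18), radius 1/108; b4: center (-1/20, -1/2), radius 1/60

Follow each b-input down from w3: c' goes to c + r*c', radius to r*r'.
b1 passes through 2 substitutions, ending at center (-4/9, -11/36), radius 1/90
b3 passes through 2 substitutions, ending at center (-17/36, -5/18), radius 1/108
b4 passes through 2 substitutions, ending at center (-1/20, -1/2), radius 1/60
b2 passes through 2 substitutions, ending at center (1/20, -1/2), radius 1/80


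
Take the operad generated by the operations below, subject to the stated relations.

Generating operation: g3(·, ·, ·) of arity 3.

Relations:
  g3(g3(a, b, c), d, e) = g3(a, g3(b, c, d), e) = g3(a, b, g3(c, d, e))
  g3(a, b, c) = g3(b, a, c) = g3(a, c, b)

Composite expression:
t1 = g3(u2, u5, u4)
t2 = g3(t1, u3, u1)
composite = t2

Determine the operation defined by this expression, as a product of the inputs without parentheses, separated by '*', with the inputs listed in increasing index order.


Shape and order are irrelevant to g3; the u-input set decides.
g3(u2, u5, u4) collapses to u2 * u5 * u4
g3(g3(u2, u5, u4), u3, u1) collapses to u2 * u5 * u4 * u3 * u1
putting the inputs in ascending order: u1 * u2 * u3 * u4 * u5

u1 * u2 * u3 * u4 * u5


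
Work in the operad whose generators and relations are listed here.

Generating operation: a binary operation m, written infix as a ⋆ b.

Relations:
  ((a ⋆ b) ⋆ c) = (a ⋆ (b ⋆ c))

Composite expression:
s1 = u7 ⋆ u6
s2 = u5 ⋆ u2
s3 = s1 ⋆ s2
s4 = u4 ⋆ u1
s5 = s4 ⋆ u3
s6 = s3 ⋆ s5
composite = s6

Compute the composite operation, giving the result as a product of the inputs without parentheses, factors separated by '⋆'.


u7 ⋆ u6 ⋆ u5 ⋆ u2 ⋆ u4 ⋆ u1 ⋆ u3

Every regrouping of m is equal, so read the u-inputs in written order.
(u7 ⋆ u6) spells out as u7 ⋆ u6
(u5 ⋆ u2) spells out as u5 ⋆ u2
((u7 ⋆ u6) ⋆ (u5 ⋆ u2)) spells out as u7 ⋆ u6 ⋆ u5 ⋆ u2
(u4 ⋆ u1) spells out as u4 ⋆ u1
((u4 ⋆ u1) ⋆ u3) spells out as u4 ⋆ u1 ⋆ u3
(((u7 ⋆ u6) ⋆ (u5 ⋆ u2)) ⋆ ((u4 ⋆ u1) ⋆ u3)) spells out as u7 ⋆ u6 ⋆ u5 ⋆ u2 ⋆ u4 ⋆ u1 ⋆ u3


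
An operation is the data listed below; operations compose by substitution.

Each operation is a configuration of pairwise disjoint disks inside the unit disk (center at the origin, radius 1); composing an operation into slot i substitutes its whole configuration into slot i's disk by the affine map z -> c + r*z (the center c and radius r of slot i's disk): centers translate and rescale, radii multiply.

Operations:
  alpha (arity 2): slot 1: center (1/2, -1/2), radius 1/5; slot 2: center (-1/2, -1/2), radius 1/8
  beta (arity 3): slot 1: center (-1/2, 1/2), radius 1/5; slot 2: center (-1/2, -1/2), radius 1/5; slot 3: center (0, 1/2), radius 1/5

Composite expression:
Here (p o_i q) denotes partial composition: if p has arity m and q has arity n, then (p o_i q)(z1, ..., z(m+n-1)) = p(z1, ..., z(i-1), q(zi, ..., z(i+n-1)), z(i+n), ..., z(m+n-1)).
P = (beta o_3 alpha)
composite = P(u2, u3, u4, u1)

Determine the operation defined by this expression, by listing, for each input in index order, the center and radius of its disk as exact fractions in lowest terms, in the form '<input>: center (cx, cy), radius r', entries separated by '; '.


u1: center (-1/10, 2/5), radius 1/40; u2: center (-1/2, 1/2), radius 1/5; u3: center (-1/2, -1/2), radius 1/5; u4: center (1/10, 2/5), radius 1/25

Only the slot chain above each u matters under beta; compose those maps.
u2: after 1 affine step, its disk has center (-1/2, 1/2), radius 1/5
u3: after 1 affine step, its disk has center (-1/2, -1/2), radius 1/5
u4: after 2 affine steps, its disk has center (1/10, 2/5), radius 1/25
u1: after 2 affine steps, its disk has center (-1/10, 2/5), radius 1/40


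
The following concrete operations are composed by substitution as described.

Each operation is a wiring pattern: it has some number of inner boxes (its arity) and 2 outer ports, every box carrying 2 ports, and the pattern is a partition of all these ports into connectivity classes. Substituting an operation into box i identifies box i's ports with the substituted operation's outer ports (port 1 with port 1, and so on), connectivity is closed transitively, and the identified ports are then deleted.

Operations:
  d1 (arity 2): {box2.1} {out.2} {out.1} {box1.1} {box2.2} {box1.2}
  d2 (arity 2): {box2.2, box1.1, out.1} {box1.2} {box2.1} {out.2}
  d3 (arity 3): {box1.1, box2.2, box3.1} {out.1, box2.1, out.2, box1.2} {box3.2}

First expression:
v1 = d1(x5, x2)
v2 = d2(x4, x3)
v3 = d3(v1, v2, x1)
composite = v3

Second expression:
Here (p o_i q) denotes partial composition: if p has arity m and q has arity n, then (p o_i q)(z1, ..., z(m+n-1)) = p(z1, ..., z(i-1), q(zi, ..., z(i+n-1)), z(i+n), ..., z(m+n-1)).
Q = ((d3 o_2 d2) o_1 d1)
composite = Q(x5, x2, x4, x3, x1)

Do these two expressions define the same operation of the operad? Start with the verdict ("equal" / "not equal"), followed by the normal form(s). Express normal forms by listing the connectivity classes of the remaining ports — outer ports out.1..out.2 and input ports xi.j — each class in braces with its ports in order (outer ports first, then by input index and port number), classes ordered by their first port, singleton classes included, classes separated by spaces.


In normal form, the first expression is {out.1, out.2, x3.2, x4.1} {x1.1} {x1.2} {x2.1} {x2.2} {x3.1} {x4.2} {x5.1} {x5.2}
In normal form, the second expression is {out.1, out.2, x3.2, x4.1} {x1.1} {x1.2} {x2.1} {x2.2} {x3.1} {x4.2} {x5.1} {x5.2}
Both agree, so they are equal.

equal; both compose to {out.1, out.2, x3.2, x4.1} {x1.1} {x1.2} {x2.1} {x2.2} {x3.1} {x4.2} {x5.1} {x5.2}


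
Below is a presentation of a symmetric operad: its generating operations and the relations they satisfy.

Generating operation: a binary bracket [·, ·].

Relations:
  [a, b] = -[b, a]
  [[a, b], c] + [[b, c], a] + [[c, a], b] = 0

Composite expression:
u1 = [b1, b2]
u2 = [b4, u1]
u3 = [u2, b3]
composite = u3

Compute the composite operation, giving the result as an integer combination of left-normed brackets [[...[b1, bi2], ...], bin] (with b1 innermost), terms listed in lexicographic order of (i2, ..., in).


-[[[b1, b2], b4], b3]

Expand each bracket as ab - ba; the b1-initial words give the coefficients.
Composite bracket: [[b4, [b1, b2]], b3]
The bracket unfolds into 8 signed words via [a, b] = ab - ba (2^3 = 8).
Keep just the words that open with b1:
  the word b1b2b4b3 carries sign -1 and contributes -[[[b1, b2], b4], b3]


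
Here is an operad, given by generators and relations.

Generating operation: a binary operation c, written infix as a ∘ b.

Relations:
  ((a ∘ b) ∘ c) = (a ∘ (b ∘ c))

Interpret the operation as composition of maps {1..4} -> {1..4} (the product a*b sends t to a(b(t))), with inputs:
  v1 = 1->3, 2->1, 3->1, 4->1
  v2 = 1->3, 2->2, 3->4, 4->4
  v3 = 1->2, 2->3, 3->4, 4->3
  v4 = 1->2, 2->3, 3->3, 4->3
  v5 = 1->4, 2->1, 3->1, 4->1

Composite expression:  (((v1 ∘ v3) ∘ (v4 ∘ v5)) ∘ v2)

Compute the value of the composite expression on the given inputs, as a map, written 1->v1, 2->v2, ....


1->1, 2->1, 3->1, 4->1

(v1 ∘ v3) = 1->1, 2->1, 3->1, 4->1
(v4 ∘ v5) = 1->3, 2->2, 3->2, 4->2
((v1 ∘ v3) ∘ (v4 ∘ v5)) = 1->1, 2->1, 3->1, 4->1
(((v1 ∘ v3) ∘ (v4 ∘ v5)) ∘ v2) = 1->1, 2->1, 3->1, 4->1


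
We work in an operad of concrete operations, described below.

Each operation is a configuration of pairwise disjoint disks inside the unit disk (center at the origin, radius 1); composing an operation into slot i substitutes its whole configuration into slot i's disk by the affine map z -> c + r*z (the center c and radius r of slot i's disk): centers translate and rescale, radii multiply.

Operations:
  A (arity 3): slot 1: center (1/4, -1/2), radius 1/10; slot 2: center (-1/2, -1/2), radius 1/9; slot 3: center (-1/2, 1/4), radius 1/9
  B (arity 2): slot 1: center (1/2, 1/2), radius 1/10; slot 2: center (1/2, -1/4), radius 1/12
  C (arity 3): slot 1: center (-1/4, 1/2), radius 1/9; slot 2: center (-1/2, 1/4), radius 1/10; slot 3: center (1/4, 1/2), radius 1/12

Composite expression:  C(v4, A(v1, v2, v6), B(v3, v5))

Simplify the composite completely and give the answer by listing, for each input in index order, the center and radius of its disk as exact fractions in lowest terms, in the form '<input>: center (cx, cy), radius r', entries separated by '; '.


v1: center (-19/40, 1/5), radius 1/100; v2: center (-11/20, 1/5), radius 1/90; v3: center (7/24, 13/24), radius 1/120; v4: center (-1/4, 1/2), radius 1/9; v5: center (7/24, 23/48), radius 1/144; v6: center (-11/20, 11/40), radius 1/90

Only the slot chain above each v matters under C; compose those maps.
v4: after 1 affine step, its disk has center (-1/4, 1/2), radius 1/9
v1: after 2 affine steps, its disk has center (-19/40, 1/5), radius 1/100
v2: after 2 affine steps, its disk has center (-11/20, 1/5), radius 1/90
v6: after 2 affine steps, its disk has center (-11/20, 11/40), radius 1/90
v3: after 2 affine steps, its disk has center (7/24, 13/24), radius 1/120
v5: after 2 affine steps, its disk has center (7/24, 23/48), radius 1/144


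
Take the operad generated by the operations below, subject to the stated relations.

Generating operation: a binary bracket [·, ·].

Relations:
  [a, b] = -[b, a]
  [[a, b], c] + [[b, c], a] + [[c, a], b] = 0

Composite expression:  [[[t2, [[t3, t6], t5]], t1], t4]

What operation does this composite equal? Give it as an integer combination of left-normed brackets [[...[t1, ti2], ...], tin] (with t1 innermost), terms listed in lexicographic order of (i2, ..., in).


-[[[[[t1, t2], t3], t6], t5], t4] + [[[[[t1, t2], t5], t3], t6], t4] - [[[[[t1, t2], t5], t6], t3], t4] + [[[[[t1, t2], t6], t3], t5], t4] + [[[[[t1, t3], t6], t5], t2], t4] - [[[[[t1, t5], t3], t6], t2], t4] + [[[[[t1, t5], t6], t3], t2], t4] - [[[[[t1, t6], t3], t5], t2], t4]

In the tensor algebra, words opening t1 carry the t1-anchored form.
Composite bracket: [[[t2, [[t3, t6], t5]], t1], t4]
Expanding via [a, b] = ab - ba: 32 signed words (2^5 = 32).
Coefficients come from the t1-initial words:
  the word t1t2t3t6t5t4 carries sign -1 and contributes -[[[[[t1, t2], t3], t6], t5], t4]
  the word t1t2t5t3t6t4 carries sign +1 and contributes +[[[[[t1, t2], t5], t3], t6], t4]
  the word t1t2t5t6t3t4 carries sign -1 and contributes -[[[[[t1, t2], t5], t6], t3], t4]
  the word t1t2t6t3t5t4 carries sign +1 and contributes +[[[[[t1, t2], t6], t3], t5], t4]
  the word t1t3t6t5t2t4 carries sign +1 and contributes +[[[[[t1, t3], t6], t5], t2], t4]
  the word t1t5t3t6t2t4 carries sign -1 and contributes -[[[[[t1, t5], t3], t6], t2], t4]
  the word t1t5t6t3t2t4 carries sign +1 and contributes +[[[[[t1, t5], t6], t3], t2], t4]
  the word t1t6t3t5t2t4 carries sign -1 and contributes -[[[[[t1, t6], t3], t5], t2], t4]


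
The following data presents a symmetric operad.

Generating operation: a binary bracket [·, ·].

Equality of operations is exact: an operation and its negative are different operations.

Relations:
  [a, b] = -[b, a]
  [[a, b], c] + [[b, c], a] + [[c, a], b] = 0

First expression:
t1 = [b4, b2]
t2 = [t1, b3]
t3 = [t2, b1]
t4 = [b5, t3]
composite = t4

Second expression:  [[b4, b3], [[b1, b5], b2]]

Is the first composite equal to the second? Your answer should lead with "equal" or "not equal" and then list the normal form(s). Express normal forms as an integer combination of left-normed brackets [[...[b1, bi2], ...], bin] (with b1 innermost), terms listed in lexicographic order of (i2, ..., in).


Reducing the first expression gives -[[[[b1, b2], b4], b3], b5] + [[[[b1, b3], b2], b4], b5] - [[[[b1, b3], b4], b2], b5] + [[[[b1, b4], b2], b3], b5]
Reducing the second expression gives [[[[b1, b5], b2], b3], b4] - [[[[b1, b5], b2], b4], b3]
The normal forms differ: not equal.

not equal; first: -[[[[b1, b2], b4], b3], b5] + [[[[b1, b3], b2], b4], b5] - [[[[b1, b3], b4], b2], b5] + [[[[b1, b4], b2], b3], b5]; second: [[[[b1, b5], b2], b3], b4] - [[[[b1, b5], b2], b4], b3]


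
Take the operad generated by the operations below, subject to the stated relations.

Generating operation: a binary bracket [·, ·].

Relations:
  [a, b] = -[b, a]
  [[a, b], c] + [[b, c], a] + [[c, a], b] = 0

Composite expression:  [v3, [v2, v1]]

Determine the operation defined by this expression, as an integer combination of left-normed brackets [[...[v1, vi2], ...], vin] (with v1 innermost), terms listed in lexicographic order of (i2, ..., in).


Expand each bracket as ab - ba; the v1-initial words give the coefficients.
Composite bracket: [v3, [v2, v1]]
Each bracket splits as ab - ba, giving 4 signed words (2^2 = 4).
The v1-initial words carry the normal form:
  v1v2v3 (sign +1) contributes +[[v1, v2], v3]

[[v1, v2], v3]


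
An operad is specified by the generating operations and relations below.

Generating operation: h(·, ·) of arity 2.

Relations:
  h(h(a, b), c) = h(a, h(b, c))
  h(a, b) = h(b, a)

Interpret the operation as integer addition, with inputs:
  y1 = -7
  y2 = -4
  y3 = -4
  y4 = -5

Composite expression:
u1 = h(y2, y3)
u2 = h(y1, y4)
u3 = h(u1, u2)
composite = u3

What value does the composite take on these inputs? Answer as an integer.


-20

h(y2, y3) = -8
h(y1, y4) = -12
h(h(y2, y3), h(y1, y4)) = -20


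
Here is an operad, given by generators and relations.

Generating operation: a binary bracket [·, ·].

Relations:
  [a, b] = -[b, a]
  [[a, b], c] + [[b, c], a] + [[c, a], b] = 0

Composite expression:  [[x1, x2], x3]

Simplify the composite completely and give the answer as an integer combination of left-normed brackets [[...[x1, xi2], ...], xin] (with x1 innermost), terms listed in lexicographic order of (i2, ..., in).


Left-normed coefficients sit on the x1-initial expansion words.
Composite bracket: [[x1, x2], x3]
Expanding via [a, b] = ab - ba: 4 signed words (2^2 = 4).
Only words starting with x1 matter:
  word x1x2x3 has sign +1, contributing +[[x1, x2], x3]

[[x1, x2], x3]


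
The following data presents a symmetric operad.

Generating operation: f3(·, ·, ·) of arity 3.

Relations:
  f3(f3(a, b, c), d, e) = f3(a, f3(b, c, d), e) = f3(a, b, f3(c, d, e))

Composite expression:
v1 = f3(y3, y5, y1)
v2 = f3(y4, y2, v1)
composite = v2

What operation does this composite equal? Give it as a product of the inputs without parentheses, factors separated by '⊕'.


y4 ⊕ y2 ⊕ y3 ⊕ y5 ⊕ y1


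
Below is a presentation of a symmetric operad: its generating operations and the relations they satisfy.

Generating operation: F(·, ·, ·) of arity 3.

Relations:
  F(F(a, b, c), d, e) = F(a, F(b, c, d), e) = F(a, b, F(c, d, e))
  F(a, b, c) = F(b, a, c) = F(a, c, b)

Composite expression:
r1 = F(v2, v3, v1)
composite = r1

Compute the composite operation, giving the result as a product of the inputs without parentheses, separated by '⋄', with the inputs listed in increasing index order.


Shape and order are irrelevant to F; the v-input set decides.
F(v2, v3, v1) collapses to v2 ⋄ v3 ⋄ v1
sorting the factors by input index: v1 ⋄ v2 ⋄ v3

v1 ⋄ v2 ⋄ v3


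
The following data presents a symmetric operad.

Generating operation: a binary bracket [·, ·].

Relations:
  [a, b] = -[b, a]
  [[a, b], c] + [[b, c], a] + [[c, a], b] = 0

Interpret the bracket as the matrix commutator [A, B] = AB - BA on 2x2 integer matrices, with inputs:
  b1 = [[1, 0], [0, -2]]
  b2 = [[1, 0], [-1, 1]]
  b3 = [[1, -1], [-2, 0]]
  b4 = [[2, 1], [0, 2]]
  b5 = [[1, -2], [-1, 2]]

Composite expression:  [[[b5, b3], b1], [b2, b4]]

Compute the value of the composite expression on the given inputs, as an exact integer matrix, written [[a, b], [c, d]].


[[0, 18], [-18, 0]]

[b5, b3] = [[3, 3], [-3, -3]]
[[b5, b3], b1] = [[0, -9], [-9, 0]]
[b2, b4] = [[1, 0], [0, -1]]
[[[b5, b3], b1], [b2, b4]] = [[0, 18], [-18, 0]]


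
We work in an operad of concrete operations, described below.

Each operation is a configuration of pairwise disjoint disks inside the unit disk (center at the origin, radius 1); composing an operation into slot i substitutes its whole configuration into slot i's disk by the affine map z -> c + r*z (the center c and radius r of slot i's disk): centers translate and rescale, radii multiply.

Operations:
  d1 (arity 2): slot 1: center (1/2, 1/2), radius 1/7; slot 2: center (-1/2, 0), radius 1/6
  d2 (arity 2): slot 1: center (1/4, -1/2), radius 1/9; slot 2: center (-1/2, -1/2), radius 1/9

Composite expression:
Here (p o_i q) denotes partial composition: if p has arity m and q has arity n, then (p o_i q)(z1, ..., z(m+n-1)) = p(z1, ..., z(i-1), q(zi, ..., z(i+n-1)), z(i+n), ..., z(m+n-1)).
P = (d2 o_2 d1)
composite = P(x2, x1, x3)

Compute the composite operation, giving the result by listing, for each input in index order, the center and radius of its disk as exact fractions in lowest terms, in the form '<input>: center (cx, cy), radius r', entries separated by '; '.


Follow each x-input down from d2: c' goes to c + r*c', radius to r*r'.
x2: after 1 affine step, its disk has center (1/4, -1/2), radius 1/9
x1: after 2 affine steps, its disk has center (-4/9, -4/9), radius 1/63
x3: after 2 affine steps, its disk has center (-5/9, -1/2), radius 1/54

x1: center (-4/9, -4/9), radius 1/63; x2: center (1/4, -1/2), radius 1/9; x3: center (-5/9, -1/2), radius 1/54


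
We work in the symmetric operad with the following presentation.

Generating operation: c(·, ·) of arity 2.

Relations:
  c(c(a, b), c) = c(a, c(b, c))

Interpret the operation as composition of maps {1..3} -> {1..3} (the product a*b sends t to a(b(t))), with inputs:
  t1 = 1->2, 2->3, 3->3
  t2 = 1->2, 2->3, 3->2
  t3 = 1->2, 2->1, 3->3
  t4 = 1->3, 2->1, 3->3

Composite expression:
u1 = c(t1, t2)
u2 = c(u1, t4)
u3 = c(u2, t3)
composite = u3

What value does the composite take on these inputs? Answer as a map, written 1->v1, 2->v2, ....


1->3, 2->3, 3->3

c(t1, t2) = 1->3, 2->3, 3->3
c(c(t1, t2), t4) = 1->3, 2->3, 3->3
c(c(c(t1, t2), t4), t3) = 1->3, 2->3, 3->3


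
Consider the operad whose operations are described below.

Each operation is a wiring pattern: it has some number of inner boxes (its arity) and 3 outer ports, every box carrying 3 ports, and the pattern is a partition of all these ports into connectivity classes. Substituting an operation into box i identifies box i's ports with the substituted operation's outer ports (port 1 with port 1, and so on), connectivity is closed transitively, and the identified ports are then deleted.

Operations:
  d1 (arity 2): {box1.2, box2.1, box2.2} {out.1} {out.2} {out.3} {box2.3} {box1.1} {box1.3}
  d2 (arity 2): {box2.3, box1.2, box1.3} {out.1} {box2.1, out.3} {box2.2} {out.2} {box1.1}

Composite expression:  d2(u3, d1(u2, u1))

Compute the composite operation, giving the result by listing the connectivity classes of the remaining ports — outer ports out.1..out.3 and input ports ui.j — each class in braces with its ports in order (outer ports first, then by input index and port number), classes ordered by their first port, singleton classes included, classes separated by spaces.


{out.1} {out.2} {out.3} {u1.1, u1.2, u2.2} {u1.3} {u2.1} {u2.3} {u3.1} {u3.2, u3.3}

Reachability decides: close wires over d2-identified ports.
stage d1: inputs (u2, u1), connectivity {out.1} {out.2} {out.3} {u1.1, u1.2, u2.2} {u1.3} {u2.1} {u2.3}, out.j its boundary
stage d2: inputs (u3, u2, u1), connectivity {out.1} {out.2} {out.3} {u1.1, u1.2, u2.2} {u1.3} {u2.1} {u2.3} {u3.1} {u3.2, u3.3}, out.j its boundary


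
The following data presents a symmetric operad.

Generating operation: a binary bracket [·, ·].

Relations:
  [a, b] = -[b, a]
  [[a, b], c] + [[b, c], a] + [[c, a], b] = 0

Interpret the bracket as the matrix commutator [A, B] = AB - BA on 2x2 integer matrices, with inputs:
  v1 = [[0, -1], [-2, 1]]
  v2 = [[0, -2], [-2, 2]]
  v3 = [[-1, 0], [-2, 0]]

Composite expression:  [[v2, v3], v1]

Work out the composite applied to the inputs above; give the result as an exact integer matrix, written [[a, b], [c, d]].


[v2, v3] = [[4, -2], [-2, -4]]
[[v2, v3], v1] = [[2, -10], [18, -2]]

[[2, -10], [18, -2]]


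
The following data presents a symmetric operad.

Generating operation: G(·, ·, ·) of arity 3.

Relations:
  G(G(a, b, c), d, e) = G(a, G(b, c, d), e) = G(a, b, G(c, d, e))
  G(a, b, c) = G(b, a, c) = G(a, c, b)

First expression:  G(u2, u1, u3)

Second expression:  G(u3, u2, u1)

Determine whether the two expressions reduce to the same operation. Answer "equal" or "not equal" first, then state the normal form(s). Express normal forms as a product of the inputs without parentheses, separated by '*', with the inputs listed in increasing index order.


equal; both compose to u1 * u2 * u3

In normal form, the first expression is u1 * u2 * u3
In normal form, the second expression is u1 * u2 * u3
Same normal form: equal.


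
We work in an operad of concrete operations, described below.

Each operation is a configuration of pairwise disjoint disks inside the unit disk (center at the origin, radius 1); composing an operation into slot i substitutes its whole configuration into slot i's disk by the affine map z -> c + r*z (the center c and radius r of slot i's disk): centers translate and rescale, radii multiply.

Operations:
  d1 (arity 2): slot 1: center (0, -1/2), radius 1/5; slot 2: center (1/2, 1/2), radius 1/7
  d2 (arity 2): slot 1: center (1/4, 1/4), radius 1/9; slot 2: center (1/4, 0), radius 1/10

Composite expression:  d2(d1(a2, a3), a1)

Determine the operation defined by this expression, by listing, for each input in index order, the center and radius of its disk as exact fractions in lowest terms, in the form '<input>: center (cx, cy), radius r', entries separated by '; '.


a1: center (1/4, 0), radius 1/10; a2: center (1/4, 7/36), radius 1/45; a3: center (11/36, 11/36), radius 1/63

Only the slot chain above each a matters under d2; compose those maps.
input a2: applying the 2 nested substitutions gives center (1/4, 7/36), radius 1/45
input a3: applying the 2 nested substitutions gives center (11/36, 11/36), radius 1/63
input a1: applying the 1 nested substitution gives center (1/4, 0), radius 1/10


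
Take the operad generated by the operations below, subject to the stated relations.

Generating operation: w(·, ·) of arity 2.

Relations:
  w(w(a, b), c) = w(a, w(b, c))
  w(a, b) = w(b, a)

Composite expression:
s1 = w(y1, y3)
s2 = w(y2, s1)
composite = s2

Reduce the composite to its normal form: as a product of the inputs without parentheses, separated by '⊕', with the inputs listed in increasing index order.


y1 ⊕ y2 ⊕ y3

Reordering under w is free, so list the y-inputs canonically.
w(y1, y3) collapses to y1 ⊕ y3
w(y2, w(y1, y3)) collapses to y2 ⊕ y1 ⊕ y3
commutativity sorts the factors: y1 ⊕ y2 ⊕ y3


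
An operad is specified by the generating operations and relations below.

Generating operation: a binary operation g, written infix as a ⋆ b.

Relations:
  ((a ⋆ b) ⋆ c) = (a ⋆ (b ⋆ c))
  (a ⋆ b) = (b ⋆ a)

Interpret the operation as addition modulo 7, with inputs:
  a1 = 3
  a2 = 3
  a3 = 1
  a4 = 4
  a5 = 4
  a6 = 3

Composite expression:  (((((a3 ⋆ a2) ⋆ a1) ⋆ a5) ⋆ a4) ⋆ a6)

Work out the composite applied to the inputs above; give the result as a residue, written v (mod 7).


4 (mod 7)

(a3 ⋆ a2) = 4
((a3 ⋆ a2) ⋆ a1) = 0
(((a3 ⋆ a2) ⋆ a1) ⋆ a5) = 4
((((a3 ⋆ a2) ⋆ a1) ⋆ a5) ⋆ a4) = 1
(((((a3 ⋆ a2) ⋆ a1) ⋆ a5) ⋆ a4) ⋆ a6) = 4


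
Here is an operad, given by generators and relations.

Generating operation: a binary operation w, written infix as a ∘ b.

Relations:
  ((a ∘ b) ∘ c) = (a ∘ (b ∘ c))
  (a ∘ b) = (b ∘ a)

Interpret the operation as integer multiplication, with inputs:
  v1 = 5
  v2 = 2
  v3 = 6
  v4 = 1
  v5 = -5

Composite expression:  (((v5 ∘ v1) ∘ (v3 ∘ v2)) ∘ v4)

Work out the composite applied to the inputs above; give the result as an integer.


-300

(v5 ∘ v1) = -25
(v3 ∘ v2) = 12
((v5 ∘ v1) ∘ (v3 ∘ v2)) = -300
(((v5 ∘ v1) ∘ (v3 ∘ v2)) ∘ v4) = -300
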